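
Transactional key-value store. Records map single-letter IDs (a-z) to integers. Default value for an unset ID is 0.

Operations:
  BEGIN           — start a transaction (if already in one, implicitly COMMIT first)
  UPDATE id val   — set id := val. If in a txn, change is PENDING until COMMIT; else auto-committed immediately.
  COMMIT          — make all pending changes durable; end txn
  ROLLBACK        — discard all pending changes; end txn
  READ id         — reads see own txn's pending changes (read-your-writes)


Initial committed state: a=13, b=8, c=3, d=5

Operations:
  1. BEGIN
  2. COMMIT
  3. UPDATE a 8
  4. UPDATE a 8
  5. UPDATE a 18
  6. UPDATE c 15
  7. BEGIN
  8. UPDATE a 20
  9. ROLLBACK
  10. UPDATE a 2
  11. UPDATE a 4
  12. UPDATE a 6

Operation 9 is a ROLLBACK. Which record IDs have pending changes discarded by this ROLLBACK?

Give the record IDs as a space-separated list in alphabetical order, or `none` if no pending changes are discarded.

Initial committed: {a=13, b=8, c=3, d=5}
Op 1: BEGIN: in_txn=True, pending={}
Op 2: COMMIT: merged [] into committed; committed now {a=13, b=8, c=3, d=5}
Op 3: UPDATE a=8 (auto-commit; committed a=8)
Op 4: UPDATE a=8 (auto-commit; committed a=8)
Op 5: UPDATE a=18 (auto-commit; committed a=18)
Op 6: UPDATE c=15 (auto-commit; committed c=15)
Op 7: BEGIN: in_txn=True, pending={}
Op 8: UPDATE a=20 (pending; pending now {a=20})
Op 9: ROLLBACK: discarded pending ['a']; in_txn=False
Op 10: UPDATE a=2 (auto-commit; committed a=2)
Op 11: UPDATE a=4 (auto-commit; committed a=4)
Op 12: UPDATE a=6 (auto-commit; committed a=6)
ROLLBACK at op 9 discards: ['a']

Answer: a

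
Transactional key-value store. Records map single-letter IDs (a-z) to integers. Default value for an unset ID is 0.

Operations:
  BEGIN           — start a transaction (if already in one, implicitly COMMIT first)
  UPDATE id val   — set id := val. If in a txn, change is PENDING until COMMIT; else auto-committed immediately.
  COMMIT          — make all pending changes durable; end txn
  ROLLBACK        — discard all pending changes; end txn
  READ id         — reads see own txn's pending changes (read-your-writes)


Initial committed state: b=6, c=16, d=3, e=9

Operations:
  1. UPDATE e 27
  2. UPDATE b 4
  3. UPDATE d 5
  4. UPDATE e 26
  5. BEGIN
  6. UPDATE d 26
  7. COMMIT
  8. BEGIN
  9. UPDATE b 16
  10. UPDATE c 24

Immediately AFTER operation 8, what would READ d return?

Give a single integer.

Initial committed: {b=6, c=16, d=3, e=9}
Op 1: UPDATE e=27 (auto-commit; committed e=27)
Op 2: UPDATE b=4 (auto-commit; committed b=4)
Op 3: UPDATE d=5 (auto-commit; committed d=5)
Op 4: UPDATE e=26 (auto-commit; committed e=26)
Op 5: BEGIN: in_txn=True, pending={}
Op 6: UPDATE d=26 (pending; pending now {d=26})
Op 7: COMMIT: merged ['d'] into committed; committed now {b=4, c=16, d=26, e=26}
Op 8: BEGIN: in_txn=True, pending={}
After op 8: visible(d) = 26 (pending={}, committed={b=4, c=16, d=26, e=26})

Answer: 26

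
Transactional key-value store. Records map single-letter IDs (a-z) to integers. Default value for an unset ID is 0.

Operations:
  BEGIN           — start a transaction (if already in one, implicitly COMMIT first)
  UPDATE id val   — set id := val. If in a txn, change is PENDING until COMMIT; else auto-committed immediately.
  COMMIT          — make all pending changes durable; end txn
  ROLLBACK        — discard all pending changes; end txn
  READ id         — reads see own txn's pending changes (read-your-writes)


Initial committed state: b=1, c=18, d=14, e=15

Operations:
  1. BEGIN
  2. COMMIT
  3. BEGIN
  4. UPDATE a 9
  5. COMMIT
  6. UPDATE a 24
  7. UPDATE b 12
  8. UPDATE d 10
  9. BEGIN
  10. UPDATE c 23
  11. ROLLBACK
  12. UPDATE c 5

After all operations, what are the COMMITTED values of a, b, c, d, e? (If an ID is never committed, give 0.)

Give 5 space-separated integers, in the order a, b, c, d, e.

Answer: 24 12 5 10 15

Derivation:
Initial committed: {b=1, c=18, d=14, e=15}
Op 1: BEGIN: in_txn=True, pending={}
Op 2: COMMIT: merged [] into committed; committed now {b=1, c=18, d=14, e=15}
Op 3: BEGIN: in_txn=True, pending={}
Op 4: UPDATE a=9 (pending; pending now {a=9})
Op 5: COMMIT: merged ['a'] into committed; committed now {a=9, b=1, c=18, d=14, e=15}
Op 6: UPDATE a=24 (auto-commit; committed a=24)
Op 7: UPDATE b=12 (auto-commit; committed b=12)
Op 8: UPDATE d=10 (auto-commit; committed d=10)
Op 9: BEGIN: in_txn=True, pending={}
Op 10: UPDATE c=23 (pending; pending now {c=23})
Op 11: ROLLBACK: discarded pending ['c']; in_txn=False
Op 12: UPDATE c=5 (auto-commit; committed c=5)
Final committed: {a=24, b=12, c=5, d=10, e=15}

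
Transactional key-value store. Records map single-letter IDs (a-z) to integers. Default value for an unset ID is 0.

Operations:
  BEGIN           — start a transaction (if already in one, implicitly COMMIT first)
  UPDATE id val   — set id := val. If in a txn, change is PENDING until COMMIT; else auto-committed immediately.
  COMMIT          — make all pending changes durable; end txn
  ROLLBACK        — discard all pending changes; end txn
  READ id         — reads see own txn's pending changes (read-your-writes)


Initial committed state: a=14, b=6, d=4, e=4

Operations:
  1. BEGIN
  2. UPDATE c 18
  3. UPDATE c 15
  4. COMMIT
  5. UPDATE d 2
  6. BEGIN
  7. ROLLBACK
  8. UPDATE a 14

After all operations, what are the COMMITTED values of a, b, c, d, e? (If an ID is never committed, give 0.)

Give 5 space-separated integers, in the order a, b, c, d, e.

Initial committed: {a=14, b=6, d=4, e=4}
Op 1: BEGIN: in_txn=True, pending={}
Op 2: UPDATE c=18 (pending; pending now {c=18})
Op 3: UPDATE c=15 (pending; pending now {c=15})
Op 4: COMMIT: merged ['c'] into committed; committed now {a=14, b=6, c=15, d=4, e=4}
Op 5: UPDATE d=2 (auto-commit; committed d=2)
Op 6: BEGIN: in_txn=True, pending={}
Op 7: ROLLBACK: discarded pending []; in_txn=False
Op 8: UPDATE a=14 (auto-commit; committed a=14)
Final committed: {a=14, b=6, c=15, d=2, e=4}

Answer: 14 6 15 2 4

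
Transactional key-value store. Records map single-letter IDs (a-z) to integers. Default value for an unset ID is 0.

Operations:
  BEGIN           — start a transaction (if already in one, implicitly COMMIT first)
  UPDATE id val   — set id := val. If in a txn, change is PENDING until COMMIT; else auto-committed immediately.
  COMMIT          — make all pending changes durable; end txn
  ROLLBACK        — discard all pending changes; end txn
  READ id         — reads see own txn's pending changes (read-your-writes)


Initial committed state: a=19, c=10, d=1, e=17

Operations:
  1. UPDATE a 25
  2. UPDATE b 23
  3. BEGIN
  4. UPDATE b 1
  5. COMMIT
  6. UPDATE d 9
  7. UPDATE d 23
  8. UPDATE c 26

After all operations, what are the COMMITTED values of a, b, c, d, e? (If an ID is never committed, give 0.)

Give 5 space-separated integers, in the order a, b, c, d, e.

Initial committed: {a=19, c=10, d=1, e=17}
Op 1: UPDATE a=25 (auto-commit; committed a=25)
Op 2: UPDATE b=23 (auto-commit; committed b=23)
Op 3: BEGIN: in_txn=True, pending={}
Op 4: UPDATE b=1 (pending; pending now {b=1})
Op 5: COMMIT: merged ['b'] into committed; committed now {a=25, b=1, c=10, d=1, e=17}
Op 6: UPDATE d=9 (auto-commit; committed d=9)
Op 7: UPDATE d=23 (auto-commit; committed d=23)
Op 8: UPDATE c=26 (auto-commit; committed c=26)
Final committed: {a=25, b=1, c=26, d=23, e=17}

Answer: 25 1 26 23 17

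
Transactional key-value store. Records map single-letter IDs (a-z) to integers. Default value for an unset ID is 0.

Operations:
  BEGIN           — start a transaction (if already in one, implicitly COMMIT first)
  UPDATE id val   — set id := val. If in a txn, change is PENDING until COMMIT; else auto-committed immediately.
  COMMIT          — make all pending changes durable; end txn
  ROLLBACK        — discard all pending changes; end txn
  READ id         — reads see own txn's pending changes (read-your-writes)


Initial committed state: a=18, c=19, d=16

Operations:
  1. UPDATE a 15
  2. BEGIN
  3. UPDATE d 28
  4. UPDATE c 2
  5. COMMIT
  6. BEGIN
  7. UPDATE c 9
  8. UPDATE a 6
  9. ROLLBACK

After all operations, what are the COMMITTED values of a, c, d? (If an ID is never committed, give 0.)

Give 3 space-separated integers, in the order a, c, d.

Initial committed: {a=18, c=19, d=16}
Op 1: UPDATE a=15 (auto-commit; committed a=15)
Op 2: BEGIN: in_txn=True, pending={}
Op 3: UPDATE d=28 (pending; pending now {d=28})
Op 4: UPDATE c=2 (pending; pending now {c=2, d=28})
Op 5: COMMIT: merged ['c', 'd'] into committed; committed now {a=15, c=2, d=28}
Op 6: BEGIN: in_txn=True, pending={}
Op 7: UPDATE c=9 (pending; pending now {c=9})
Op 8: UPDATE a=6 (pending; pending now {a=6, c=9})
Op 9: ROLLBACK: discarded pending ['a', 'c']; in_txn=False
Final committed: {a=15, c=2, d=28}

Answer: 15 2 28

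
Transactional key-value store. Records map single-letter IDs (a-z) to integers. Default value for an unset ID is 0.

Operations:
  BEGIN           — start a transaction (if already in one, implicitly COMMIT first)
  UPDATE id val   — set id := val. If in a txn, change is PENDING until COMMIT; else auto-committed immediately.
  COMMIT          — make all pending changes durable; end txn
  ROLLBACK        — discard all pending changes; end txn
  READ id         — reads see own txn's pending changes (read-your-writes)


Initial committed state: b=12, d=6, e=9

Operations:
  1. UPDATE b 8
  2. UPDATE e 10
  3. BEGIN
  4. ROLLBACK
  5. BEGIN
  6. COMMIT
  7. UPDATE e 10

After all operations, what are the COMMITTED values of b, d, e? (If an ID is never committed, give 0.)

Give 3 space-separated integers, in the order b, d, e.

Initial committed: {b=12, d=6, e=9}
Op 1: UPDATE b=8 (auto-commit; committed b=8)
Op 2: UPDATE e=10 (auto-commit; committed e=10)
Op 3: BEGIN: in_txn=True, pending={}
Op 4: ROLLBACK: discarded pending []; in_txn=False
Op 5: BEGIN: in_txn=True, pending={}
Op 6: COMMIT: merged [] into committed; committed now {b=8, d=6, e=10}
Op 7: UPDATE e=10 (auto-commit; committed e=10)
Final committed: {b=8, d=6, e=10}

Answer: 8 6 10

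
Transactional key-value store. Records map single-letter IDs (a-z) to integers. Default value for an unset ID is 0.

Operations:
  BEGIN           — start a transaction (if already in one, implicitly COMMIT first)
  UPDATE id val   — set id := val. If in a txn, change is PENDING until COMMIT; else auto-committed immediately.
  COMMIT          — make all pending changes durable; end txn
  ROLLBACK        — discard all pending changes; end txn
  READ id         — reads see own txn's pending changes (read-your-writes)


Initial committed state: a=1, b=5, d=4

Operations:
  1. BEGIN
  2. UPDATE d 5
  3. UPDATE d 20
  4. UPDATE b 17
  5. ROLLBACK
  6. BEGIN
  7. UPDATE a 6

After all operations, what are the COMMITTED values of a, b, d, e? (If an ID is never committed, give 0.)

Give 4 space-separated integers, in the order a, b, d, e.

Answer: 1 5 4 0

Derivation:
Initial committed: {a=1, b=5, d=4}
Op 1: BEGIN: in_txn=True, pending={}
Op 2: UPDATE d=5 (pending; pending now {d=5})
Op 3: UPDATE d=20 (pending; pending now {d=20})
Op 4: UPDATE b=17 (pending; pending now {b=17, d=20})
Op 5: ROLLBACK: discarded pending ['b', 'd']; in_txn=False
Op 6: BEGIN: in_txn=True, pending={}
Op 7: UPDATE a=6 (pending; pending now {a=6})
Final committed: {a=1, b=5, d=4}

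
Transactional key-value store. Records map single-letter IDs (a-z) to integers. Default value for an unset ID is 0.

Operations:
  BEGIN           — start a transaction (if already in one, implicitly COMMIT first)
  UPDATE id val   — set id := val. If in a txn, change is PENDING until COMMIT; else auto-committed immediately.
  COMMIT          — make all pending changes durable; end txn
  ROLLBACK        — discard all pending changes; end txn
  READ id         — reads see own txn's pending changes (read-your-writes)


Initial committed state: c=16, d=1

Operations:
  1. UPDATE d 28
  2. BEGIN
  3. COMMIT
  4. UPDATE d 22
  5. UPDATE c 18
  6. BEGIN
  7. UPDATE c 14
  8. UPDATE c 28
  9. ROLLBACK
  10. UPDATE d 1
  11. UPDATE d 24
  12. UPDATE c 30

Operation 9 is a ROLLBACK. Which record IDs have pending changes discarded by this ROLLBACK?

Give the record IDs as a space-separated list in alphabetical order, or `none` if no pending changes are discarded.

Answer: c

Derivation:
Initial committed: {c=16, d=1}
Op 1: UPDATE d=28 (auto-commit; committed d=28)
Op 2: BEGIN: in_txn=True, pending={}
Op 3: COMMIT: merged [] into committed; committed now {c=16, d=28}
Op 4: UPDATE d=22 (auto-commit; committed d=22)
Op 5: UPDATE c=18 (auto-commit; committed c=18)
Op 6: BEGIN: in_txn=True, pending={}
Op 7: UPDATE c=14 (pending; pending now {c=14})
Op 8: UPDATE c=28 (pending; pending now {c=28})
Op 9: ROLLBACK: discarded pending ['c']; in_txn=False
Op 10: UPDATE d=1 (auto-commit; committed d=1)
Op 11: UPDATE d=24 (auto-commit; committed d=24)
Op 12: UPDATE c=30 (auto-commit; committed c=30)
ROLLBACK at op 9 discards: ['c']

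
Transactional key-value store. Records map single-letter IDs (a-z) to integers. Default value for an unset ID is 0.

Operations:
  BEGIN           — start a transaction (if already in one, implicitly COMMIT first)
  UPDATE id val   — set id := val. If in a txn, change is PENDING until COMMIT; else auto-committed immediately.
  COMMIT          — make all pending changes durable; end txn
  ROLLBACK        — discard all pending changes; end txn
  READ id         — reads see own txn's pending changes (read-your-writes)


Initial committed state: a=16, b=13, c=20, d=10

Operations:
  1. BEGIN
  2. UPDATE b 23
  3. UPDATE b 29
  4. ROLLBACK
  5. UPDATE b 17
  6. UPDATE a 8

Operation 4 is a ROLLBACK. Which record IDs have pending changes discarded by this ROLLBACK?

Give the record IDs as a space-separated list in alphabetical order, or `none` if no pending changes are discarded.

Initial committed: {a=16, b=13, c=20, d=10}
Op 1: BEGIN: in_txn=True, pending={}
Op 2: UPDATE b=23 (pending; pending now {b=23})
Op 3: UPDATE b=29 (pending; pending now {b=29})
Op 4: ROLLBACK: discarded pending ['b']; in_txn=False
Op 5: UPDATE b=17 (auto-commit; committed b=17)
Op 6: UPDATE a=8 (auto-commit; committed a=8)
ROLLBACK at op 4 discards: ['b']

Answer: b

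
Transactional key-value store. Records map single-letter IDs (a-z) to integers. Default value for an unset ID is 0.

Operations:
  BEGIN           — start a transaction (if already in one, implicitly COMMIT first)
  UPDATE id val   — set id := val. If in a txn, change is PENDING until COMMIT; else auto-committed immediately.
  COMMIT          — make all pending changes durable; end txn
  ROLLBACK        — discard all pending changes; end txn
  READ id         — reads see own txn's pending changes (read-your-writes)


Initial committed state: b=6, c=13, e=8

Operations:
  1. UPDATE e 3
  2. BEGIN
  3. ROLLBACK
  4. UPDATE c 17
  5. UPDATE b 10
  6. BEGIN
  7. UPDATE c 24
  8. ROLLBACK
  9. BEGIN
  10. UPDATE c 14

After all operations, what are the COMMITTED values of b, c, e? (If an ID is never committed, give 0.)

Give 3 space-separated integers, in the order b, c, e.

Answer: 10 17 3

Derivation:
Initial committed: {b=6, c=13, e=8}
Op 1: UPDATE e=3 (auto-commit; committed e=3)
Op 2: BEGIN: in_txn=True, pending={}
Op 3: ROLLBACK: discarded pending []; in_txn=False
Op 4: UPDATE c=17 (auto-commit; committed c=17)
Op 5: UPDATE b=10 (auto-commit; committed b=10)
Op 6: BEGIN: in_txn=True, pending={}
Op 7: UPDATE c=24 (pending; pending now {c=24})
Op 8: ROLLBACK: discarded pending ['c']; in_txn=False
Op 9: BEGIN: in_txn=True, pending={}
Op 10: UPDATE c=14 (pending; pending now {c=14})
Final committed: {b=10, c=17, e=3}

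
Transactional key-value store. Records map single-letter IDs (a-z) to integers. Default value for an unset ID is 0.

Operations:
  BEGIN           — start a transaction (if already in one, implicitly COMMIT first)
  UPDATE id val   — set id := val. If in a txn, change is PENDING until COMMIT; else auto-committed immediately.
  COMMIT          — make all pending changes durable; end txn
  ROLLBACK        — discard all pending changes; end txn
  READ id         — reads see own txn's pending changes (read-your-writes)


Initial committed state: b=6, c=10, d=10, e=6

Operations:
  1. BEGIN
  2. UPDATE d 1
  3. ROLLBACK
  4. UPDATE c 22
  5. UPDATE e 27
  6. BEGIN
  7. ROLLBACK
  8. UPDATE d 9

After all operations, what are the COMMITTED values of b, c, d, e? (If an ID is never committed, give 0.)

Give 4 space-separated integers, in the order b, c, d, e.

Initial committed: {b=6, c=10, d=10, e=6}
Op 1: BEGIN: in_txn=True, pending={}
Op 2: UPDATE d=1 (pending; pending now {d=1})
Op 3: ROLLBACK: discarded pending ['d']; in_txn=False
Op 4: UPDATE c=22 (auto-commit; committed c=22)
Op 5: UPDATE e=27 (auto-commit; committed e=27)
Op 6: BEGIN: in_txn=True, pending={}
Op 7: ROLLBACK: discarded pending []; in_txn=False
Op 8: UPDATE d=9 (auto-commit; committed d=9)
Final committed: {b=6, c=22, d=9, e=27}

Answer: 6 22 9 27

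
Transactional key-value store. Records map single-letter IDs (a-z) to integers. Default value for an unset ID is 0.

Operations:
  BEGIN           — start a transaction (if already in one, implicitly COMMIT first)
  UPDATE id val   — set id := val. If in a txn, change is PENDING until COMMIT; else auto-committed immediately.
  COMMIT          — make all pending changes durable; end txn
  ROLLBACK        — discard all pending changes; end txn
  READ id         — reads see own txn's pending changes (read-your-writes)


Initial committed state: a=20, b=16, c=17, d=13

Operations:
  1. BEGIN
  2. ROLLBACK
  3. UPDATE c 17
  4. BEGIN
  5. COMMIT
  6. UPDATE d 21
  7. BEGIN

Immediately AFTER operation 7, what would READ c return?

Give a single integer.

Answer: 17

Derivation:
Initial committed: {a=20, b=16, c=17, d=13}
Op 1: BEGIN: in_txn=True, pending={}
Op 2: ROLLBACK: discarded pending []; in_txn=False
Op 3: UPDATE c=17 (auto-commit; committed c=17)
Op 4: BEGIN: in_txn=True, pending={}
Op 5: COMMIT: merged [] into committed; committed now {a=20, b=16, c=17, d=13}
Op 6: UPDATE d=21 (auto-commit; committed d=21)
Op 7: BEGIN: in_txn=True, pending={}
After op 7: visible(c) = 17 (pending={}, committed={a=20, b=16, c=17, d=21})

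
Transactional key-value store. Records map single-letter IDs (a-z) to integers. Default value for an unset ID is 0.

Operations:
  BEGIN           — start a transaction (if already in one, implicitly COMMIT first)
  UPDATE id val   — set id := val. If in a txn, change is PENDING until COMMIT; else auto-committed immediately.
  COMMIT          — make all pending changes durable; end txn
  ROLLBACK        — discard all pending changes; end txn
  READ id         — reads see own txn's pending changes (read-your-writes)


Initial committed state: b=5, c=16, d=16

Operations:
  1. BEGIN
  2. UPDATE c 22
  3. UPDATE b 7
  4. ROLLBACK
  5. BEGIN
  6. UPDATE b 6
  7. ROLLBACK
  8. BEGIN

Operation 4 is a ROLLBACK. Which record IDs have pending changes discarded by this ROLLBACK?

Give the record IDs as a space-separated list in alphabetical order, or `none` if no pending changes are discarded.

Answer: b c

Derivation:
Initial committed: {b=5, c=16, d=16}
Op 1: BEGIN: in_txn=True, pending={}
Op 2: UPDATE c=22 (pending; pending now {c=22})
Op 3: UPDATE b=7 (pending; pending now {b=7, c=22})
Op 4: ROLLBACK: discarded pending ['b', 'c']; in_txn=False
Op 5: BEGIN: in_txn=True, pending={}
Op 6: UPDATE b=6 (pending; pending now {b=6})
Op 7: ROLLBACK: discarded pending ['b']; in_txn=False
Op 8: BEGIN: in_txn=True, pending={}
ROLLBACK at op 4 discards: ['b', 'c']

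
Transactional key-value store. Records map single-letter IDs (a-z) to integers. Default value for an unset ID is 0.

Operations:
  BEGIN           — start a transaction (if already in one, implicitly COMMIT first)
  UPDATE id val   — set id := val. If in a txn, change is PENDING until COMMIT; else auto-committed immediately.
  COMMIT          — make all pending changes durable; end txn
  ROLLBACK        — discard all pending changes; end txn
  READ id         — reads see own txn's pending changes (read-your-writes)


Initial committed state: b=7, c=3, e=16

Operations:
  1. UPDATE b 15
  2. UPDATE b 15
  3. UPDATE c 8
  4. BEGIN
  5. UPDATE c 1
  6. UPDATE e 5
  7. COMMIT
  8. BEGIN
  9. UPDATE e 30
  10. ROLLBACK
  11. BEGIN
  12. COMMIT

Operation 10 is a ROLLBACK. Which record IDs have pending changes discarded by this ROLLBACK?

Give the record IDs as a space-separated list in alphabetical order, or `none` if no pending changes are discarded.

Answer: e

Derivation:
Initial committed: {b=7, c=3, e=16}
Op 1: UPDATE b=15 (auto-commit; committed b=15)
Op 2: UPDATE b=15 (auto-commit; committed b=15)
Op 3: UPDATE c=8 (auto-commit; committed c=8)
Op 4: BEGIN: in_txn=True, pending={}
Op 5: UPDATE c=1 (pending; pending now {c=1})
Op 6: UPDATE e=5 (pending; pending now {c=1, e=5})
Op 7: COMMIT: merged ['c', 'e'] into committed; committed now {b=15, c=1, e=5}
Op 8: BEGIN: in_txn=True, pending={}
Op 9: UPDATE e=30 (pending; pending now {e=30})
Op 10: ROLLBACK: discarded pending ['e']; in_txn=False
Op 11: BEGIN: in_txn=True, pending={}
Op 12: COMMIT: merged [] into committed; committed now {b=15, c=1, e=5}
ROLLBACK at op 10 discards: ['e']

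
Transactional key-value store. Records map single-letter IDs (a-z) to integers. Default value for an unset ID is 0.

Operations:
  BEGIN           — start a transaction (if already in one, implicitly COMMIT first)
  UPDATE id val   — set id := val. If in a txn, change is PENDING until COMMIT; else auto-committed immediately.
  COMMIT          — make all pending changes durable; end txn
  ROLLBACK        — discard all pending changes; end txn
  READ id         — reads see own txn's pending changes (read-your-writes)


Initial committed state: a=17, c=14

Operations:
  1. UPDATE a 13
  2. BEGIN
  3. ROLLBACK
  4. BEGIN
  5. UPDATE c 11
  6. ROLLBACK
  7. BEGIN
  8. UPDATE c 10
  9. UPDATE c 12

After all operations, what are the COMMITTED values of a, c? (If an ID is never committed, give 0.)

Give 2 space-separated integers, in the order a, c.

Answer: 13 14

Derivation:
Initial committed: {a=17, c=14}
Op 1: UPDATE a=13 (auto-commit; committed a=13)
Op 2: BEGIN: in_txn=True, pending={}
Op 3: ROLLBACK: discarded pending []; in_txn=False
Op 4: BEGIN: in_txn=True, pending={}
Op 5: UPDATE c=11 (pending; pending now {c=11})
Op 6: ROLLBACK: discarded pending ['c']; in_txn=False
Op 7: BEGIN: in_txn=True, pending={}
Op 8: UPDATE c=10 (pending; pending now {c=10})
Op 9: UPDATE c=12 (pending; pending now {c=12})
Final committed: {a=13, c=14}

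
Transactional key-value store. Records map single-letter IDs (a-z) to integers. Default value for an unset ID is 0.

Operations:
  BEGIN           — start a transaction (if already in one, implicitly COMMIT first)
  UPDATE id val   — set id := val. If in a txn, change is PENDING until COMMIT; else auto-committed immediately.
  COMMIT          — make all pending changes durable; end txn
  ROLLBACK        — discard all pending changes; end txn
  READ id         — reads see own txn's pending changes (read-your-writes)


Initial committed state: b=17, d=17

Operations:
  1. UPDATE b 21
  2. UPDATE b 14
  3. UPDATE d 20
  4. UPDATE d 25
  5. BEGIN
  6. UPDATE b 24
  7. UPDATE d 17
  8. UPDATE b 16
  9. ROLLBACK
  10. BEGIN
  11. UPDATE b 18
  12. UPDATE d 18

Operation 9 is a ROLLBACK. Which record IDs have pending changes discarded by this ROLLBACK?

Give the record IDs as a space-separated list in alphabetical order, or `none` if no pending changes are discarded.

Answer: b d

Derivation:
Initial committed: {b=17, d=17}
Op 1: UPDATE b=21 (auto-commit; committed b=21)
Op 2: UPDATE b=14 (auto-commit; committed b=14)
Op 3: UPDATE d=20 (auto-commit; committed d=20)
Op 4: UPDATE d=25 (auto-commit; committed d=25)
Op 5: BEGIN: in_txn=True, pending={}
Op 6: UPDATE b=24 (pending; pending now {b=24})
Op 7: UPDATE d=17 (pending; pending now {b=24, d=17})
Op 8: UPDATE b=16 (pending; pending now {b=16, d=17})
Op 9: ROLLBACK: discarded pending ['b', 'd']; in_txn=False
Op 10: BEGIN: in_txn=True, pending={}
Op 11: UPDATE b=18 (pending; pending now {b=18})
Op 12: UPDATE d=18 (pending; pending now {b=18, d=18})
ROLLBACK at op 9 discards: ['b', 'd']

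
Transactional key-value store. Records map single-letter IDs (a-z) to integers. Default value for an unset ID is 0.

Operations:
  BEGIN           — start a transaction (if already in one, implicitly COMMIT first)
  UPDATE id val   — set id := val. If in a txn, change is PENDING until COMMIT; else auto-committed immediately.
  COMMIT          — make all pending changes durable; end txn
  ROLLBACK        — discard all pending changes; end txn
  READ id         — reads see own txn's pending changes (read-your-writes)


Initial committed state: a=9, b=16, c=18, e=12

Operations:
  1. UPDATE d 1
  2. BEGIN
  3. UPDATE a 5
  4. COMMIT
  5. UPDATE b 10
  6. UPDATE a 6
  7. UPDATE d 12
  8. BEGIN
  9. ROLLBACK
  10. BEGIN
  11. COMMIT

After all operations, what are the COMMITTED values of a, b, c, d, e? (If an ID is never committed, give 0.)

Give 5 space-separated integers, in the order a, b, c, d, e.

Answer: 6 10 18 12 12

Derivation:
Initial committed: {a=9, b=16, c=18, e=12}
Op 1: UPDATE d=1 (auto-commit; committed d=1)
Op 2: BEGIN: in_txn=True, pending={}
Op 3: UPDATE a=5 (pending; pending now {a=5})
Op 4: COMMIT: merged ['a'] into committed; committed now {a=5, b=16, c=18, d=1, e=12}
Op 5: UPDATE b=10 (auto-commit; committed b=10)
Op 6: UPDATE a=6 (auto-commit; committed a=6)
Op 7: UPDATE d=12 (auto-commit; committed d=12)
Op 8: BEGIN: in_txn=True, pending={}
Op 9: ROLLBACK: discarded pending []; in_txn=False
Op 10: BEGIN: in_txn=True, pending={}
Op 11: COMMIT: merged [] into committed; committed now {a=6, b=10, c=18, d=12, e=12}
Final committed: {a=6, b=10, c=18, d=12, e=12}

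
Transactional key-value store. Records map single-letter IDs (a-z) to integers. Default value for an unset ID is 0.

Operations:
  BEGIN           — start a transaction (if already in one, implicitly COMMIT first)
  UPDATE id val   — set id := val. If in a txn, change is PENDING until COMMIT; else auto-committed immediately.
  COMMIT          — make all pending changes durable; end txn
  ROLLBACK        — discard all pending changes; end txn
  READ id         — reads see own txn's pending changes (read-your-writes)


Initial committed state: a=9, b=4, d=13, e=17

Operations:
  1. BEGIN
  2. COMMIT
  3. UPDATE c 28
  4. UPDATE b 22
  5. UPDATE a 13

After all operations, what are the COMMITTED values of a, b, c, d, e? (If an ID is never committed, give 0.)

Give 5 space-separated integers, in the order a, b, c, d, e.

Answer: 13 22 28 13 17

Derivation:
Initial committed: {a=9, b=4, d=13, e=17}
Op 1: BEGIN: in_txn=True, pending={}
Op 2: COMMIT: merged [] into committed; committed now {a=9, b=4, d=13, e=17}
Op 3: UPDATE c=28 (auto-commit; committed c=28)
Op 4: UPDATE b=22 (auto-commit; committed b=22)
Op 5: UPDATE a=13 (auto-commit; committed a=13)
Final committed: {a=13, b=22, c=28, d=13, e=17}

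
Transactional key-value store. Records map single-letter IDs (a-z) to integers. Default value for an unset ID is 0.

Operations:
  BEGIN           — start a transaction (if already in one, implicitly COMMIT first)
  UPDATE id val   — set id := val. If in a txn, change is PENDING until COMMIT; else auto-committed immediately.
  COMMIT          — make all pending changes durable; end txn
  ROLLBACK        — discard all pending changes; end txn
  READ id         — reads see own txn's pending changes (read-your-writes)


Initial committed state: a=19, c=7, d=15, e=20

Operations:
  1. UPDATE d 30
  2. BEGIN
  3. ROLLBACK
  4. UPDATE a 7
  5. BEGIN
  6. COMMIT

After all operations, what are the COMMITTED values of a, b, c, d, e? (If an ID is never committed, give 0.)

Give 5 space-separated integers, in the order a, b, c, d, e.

Answer: 7 0 7 30 20

Derivation:
Initial committed: {a=19, c=7, d=15, e=20}
Op 1: UPDATE d=30 (auto-commit; committed d=30)
Op 2: BEGIN: in_txn=True, pending={}
Op 3: ROLLBACK: discarded pending []; in_txn=False
Op 4: UPDATE a=7 (auto-commit; committed a=7)
Op 5: BEGIN: in_txn=True, pending={}
Op 6: COMMIT: merged [] into committed; committed now {a=7, c=7, d=30, e=20}
Final committed: {a=7, c=7, d=30, e=20}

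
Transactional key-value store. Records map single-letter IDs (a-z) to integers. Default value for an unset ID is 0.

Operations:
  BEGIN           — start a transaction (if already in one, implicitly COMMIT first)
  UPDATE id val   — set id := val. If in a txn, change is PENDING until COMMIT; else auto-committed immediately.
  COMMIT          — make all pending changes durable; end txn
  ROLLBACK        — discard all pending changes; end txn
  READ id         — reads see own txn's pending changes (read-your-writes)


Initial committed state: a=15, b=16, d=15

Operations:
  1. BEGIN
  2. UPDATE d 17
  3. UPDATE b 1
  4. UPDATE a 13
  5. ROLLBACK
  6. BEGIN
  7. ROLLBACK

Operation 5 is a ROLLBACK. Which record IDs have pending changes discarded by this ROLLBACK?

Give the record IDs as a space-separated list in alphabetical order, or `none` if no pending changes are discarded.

Initial committed: {a=15, b=16, d=15}
Op 1: BEGIN: in_txn=True, pending={}
Op 2: UPDATE d=17 (pending; pending now {d=17})
Op 3: UPDATE b=1 (pending; pending now {b=1, d=17})
Op 4: UPDATE a=13 (pending; pending now {a=13, b=1, d=17})
Op 5: ROLLBACK: discarded pending ['a', 'b', 'd']; in_txn=False
Op 6: BEGIN: in_txn=True, pending={}
Op 7: ROLLBACK: discarded pending []; in_txn=False
ROLLBACK at op 5 discards: ['a', 'b', 'd']

Answer: a b d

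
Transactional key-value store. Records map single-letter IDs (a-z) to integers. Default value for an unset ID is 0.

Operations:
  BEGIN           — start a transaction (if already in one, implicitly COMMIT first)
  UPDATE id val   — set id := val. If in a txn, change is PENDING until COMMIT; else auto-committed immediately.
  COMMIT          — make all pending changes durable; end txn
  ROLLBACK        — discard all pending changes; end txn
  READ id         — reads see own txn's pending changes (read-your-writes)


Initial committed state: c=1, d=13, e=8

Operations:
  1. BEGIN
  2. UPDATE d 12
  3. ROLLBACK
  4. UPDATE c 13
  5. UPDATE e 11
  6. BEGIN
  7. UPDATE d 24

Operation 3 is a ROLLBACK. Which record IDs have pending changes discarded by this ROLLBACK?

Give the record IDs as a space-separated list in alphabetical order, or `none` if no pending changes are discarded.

Initial committed: {c=1, d=13, e=8}
Op 1: BEGIN: in_txn=True, pending={}
Op 2: UPDATE d=12 (pending; pending now {d=12})
Op 3: ROLLBACK: discarded pending ['d']; in_txn=False
Op 4: UPDATE c=13 (auto-commit; committed c=13)
Op 5: UPDATE e=11 (auto-commit; committed e=11)
Op 6: BEGIN: in_txn=True, pending={}
Op 7: UPDATE d=24 (pending; pending now {d=24})
ROLLBACK at op 3 discards: ['d']

Answer: d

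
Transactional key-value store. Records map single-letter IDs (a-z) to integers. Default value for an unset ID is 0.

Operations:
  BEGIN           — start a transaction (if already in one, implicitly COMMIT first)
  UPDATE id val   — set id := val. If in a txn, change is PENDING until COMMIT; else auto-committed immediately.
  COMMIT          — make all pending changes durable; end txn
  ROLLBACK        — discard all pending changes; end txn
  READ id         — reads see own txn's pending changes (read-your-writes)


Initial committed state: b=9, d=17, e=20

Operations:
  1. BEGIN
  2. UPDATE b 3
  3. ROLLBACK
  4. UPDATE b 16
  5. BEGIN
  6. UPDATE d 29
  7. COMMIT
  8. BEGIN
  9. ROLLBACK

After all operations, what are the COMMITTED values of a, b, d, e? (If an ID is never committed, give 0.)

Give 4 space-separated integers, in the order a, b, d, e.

Answer: 0 16 29 20

Derivation:
Initial committed: {b=9, d=17, e=20}
Op 1: BEGIN: in_txn=True, pending={}
Op 2: UPDATE b=3 (pending; pending now {b=3})
Op 3: ROLLBACK: discarded pending ['b']; in_txn=False
Op 4: UPDATE b=16 (auto-commit; committed b=16)
Op 5: BEGIN: in_txn=True, pending={}
Op 6: UPDATE d=29 (pending; pending now {d=29})
Op 7: COMMIT: merged ['d'] into committed; committed now {b=16, d=29, e=20}
Op 8: BEGIN: in_txn=True, pending={}
Op 9: ROLLBACK: discarded pending []; in_txn=False
Final committed: {b=16, d=29, e=20}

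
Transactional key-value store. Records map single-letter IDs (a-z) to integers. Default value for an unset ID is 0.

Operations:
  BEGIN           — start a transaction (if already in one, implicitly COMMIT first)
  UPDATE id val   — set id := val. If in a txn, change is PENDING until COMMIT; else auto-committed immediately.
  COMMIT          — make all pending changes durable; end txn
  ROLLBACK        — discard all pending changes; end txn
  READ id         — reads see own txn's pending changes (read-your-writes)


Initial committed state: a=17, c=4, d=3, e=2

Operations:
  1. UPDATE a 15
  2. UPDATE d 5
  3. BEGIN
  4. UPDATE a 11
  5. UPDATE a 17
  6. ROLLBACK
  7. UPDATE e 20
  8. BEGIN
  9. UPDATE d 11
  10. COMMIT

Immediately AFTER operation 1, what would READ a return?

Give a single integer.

Answer: 15

Derivation:
Initial committed: {a=17, c=4, d=3, e=2}
Op 1: UPDATE a=15 (auto-commit; committed a=15)
After op 1: visible(a) = 15 (pending={}, committed={a=15, c=4, d=3, e=2})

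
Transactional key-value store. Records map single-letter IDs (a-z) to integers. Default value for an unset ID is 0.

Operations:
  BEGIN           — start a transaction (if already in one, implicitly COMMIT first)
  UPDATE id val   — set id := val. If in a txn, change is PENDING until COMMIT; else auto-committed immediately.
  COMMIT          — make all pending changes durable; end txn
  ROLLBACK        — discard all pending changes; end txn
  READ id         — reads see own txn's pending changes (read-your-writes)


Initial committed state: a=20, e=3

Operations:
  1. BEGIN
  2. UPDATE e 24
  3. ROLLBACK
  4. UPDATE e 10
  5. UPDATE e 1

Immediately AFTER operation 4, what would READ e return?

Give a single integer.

Initial committed: {a=20, e=3}
Op 1: BEGIN: in_txn=True, pending={}
Op 2: UPDATE e=24 (pending; pending now {e=24})
Op 3: ROLLBACK: discarded pending ['e']; in_txn=False
Op 4: UPDATE e=10 (auto-commit; committed e=10)
After op 4: visible(e) = 10 (pending={}, committed={a=20, e=10})

Answer: 10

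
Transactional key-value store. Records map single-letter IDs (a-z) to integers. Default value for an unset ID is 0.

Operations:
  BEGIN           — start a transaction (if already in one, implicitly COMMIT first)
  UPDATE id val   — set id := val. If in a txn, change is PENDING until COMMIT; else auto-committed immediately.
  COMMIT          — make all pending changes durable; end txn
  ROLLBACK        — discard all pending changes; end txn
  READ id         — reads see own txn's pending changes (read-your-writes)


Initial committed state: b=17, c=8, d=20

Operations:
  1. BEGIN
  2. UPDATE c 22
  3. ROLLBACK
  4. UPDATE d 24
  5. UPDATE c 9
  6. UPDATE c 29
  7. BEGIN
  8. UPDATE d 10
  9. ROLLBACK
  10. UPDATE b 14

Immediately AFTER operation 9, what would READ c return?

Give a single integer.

Initial committed: {b=17, c=8, d=20}
Op 1: BEGIN: in_txn=True, pending={}
Op 2: UPDATE c=22 (pending; pending now {c=22})
Op 3: ROLLBACK: discarded pending ['c']; in_txn=False
Op 4: UPDATE d=24 (auto-commit; committed d=24)
Op 5: UPDATE c=9 (auto-commit; committed c=9)
Op 6: UPDATE c=29 (auto-commit; committed c=29)
Op 7: BEGIN: in_txn=True, pending={}
Op 8: UPDATE d=10 (pending; pending now {d=10})
Op 9: ROLLBACK: discarded pending ['d']; in_txn=False
After op 9: visible(c) = 29 (pending={}, committed={b=17, c=29, d=24})

Answer: 29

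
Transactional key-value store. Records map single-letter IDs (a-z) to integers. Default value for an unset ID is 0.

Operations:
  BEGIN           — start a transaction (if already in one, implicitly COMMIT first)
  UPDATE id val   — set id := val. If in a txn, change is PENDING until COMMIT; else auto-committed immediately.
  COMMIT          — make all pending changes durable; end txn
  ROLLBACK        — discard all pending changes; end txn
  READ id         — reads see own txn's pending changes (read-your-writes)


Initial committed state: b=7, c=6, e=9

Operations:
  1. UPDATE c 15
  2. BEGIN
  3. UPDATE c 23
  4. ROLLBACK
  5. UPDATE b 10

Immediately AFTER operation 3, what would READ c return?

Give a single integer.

Answer: 23

Derivation:
Initial committed: {b=7, c=6, e=9}
Op 1: UPDATE c=15 (auto-commit; committed c=15)
Op 2: BEGIN: in_txn=True, pending={}
Op 3: UPDATE c=23 (pending; pending now {c=23})
After op 3: visible(c) = 23 (pending={c=23}, committed={b=7, c=15, e=9})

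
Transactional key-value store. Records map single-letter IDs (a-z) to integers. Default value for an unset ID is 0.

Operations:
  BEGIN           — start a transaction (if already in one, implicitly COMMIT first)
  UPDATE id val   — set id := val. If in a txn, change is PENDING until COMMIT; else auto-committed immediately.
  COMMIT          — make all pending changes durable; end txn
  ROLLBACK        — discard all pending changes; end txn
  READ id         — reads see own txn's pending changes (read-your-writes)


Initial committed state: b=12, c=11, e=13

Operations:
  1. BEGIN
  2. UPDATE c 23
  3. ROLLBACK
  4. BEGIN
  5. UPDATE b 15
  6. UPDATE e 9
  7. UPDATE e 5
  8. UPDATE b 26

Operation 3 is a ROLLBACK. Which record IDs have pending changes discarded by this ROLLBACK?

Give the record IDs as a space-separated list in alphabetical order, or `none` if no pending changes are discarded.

Initial committed: {b=12, c=11, e=13}
Op 1: BEGIN: in_txn=True, pending={}
Op 2: UPDATE c=23 (pending; pending now {c=23})
Op 3: ROLLBACK: discarded pending ['c']; in_txn=False
Op 4: BEGIN: in_txn=True, pending={}
Op 5: UPDATE b=15 (pending; pending now {b=15})
Op 6: UPDATE e=9 (pending; pending now {b=15, e=9})
Op 7: UPDATE e=5 (pending; pending now {b=15, e=5})
Op 8: UPDATE b=26 (pending; pending now {b=26, e=5})
ROLLBACK at op 3 discards: ['c']

Answer: c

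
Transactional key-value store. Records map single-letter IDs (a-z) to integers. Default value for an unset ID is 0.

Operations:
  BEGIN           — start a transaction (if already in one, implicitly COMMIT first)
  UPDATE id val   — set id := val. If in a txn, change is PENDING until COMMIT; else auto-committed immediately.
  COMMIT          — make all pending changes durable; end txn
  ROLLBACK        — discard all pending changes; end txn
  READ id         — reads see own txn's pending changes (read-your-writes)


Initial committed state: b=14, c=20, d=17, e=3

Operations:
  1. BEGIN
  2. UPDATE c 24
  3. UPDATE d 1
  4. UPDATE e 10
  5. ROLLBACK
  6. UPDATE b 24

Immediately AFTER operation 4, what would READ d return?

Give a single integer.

Initial committed: {b=14, c=20, d=17, e=3}
Op 1: BEGIN: in_txn=True, pending={}
Op 2: UPDATE c=24 (pending; pending now {c=24})
Op 3: UPDATE d=1 (pending; pending now {c=24, d=1})
Op 4: UPDATE e=10 (pending; pending now {c=24, d=1, e=10})
After op 4: visible(d) = 1 (pending={c=24, d=1, e=10}, committed={b=14, c=20, d=17, e=3})

Answer: 1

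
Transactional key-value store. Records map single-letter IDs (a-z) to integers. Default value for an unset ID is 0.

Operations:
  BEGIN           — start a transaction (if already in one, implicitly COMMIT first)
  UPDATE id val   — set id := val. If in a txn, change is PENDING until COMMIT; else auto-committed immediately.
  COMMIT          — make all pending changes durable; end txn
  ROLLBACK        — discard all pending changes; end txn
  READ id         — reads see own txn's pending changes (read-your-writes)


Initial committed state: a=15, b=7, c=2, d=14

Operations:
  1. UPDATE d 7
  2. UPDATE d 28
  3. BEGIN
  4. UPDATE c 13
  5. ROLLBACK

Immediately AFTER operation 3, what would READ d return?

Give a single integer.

Answer: 28

Derivation:
Initial committed: {a=15, b=7, c=2, d=14}
Op 1: UPDATE d=7 (auto-commit; committed d=7)
Op 2: UPDATE d=28 (auto-commit; committed d=28)
Op 3: BEGIN: in_txn=True, pending={}
After op 3: visible(d) = 28 (pending={}, committed={a=15, b=7, c=2, d=28})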